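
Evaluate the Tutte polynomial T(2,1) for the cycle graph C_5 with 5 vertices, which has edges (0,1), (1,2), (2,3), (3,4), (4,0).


T(C_5; x,y) = x + x^2 + ... + x^(4) + y.
T(2,1) = 2^1 + 2^2 + 2^3 + 2^4 + 1
= 2 + 4 + 8 + 16 + 1
= 31.

31


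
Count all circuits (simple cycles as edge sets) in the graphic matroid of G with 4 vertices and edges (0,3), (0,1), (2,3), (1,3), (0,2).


A circuit in a graphic matroid = edge set of a simple cycle.
G has 4 vertices and 5 edges.
Enumerating all minimal edge subsets forming cycles...
Total circuits found: 3.

3


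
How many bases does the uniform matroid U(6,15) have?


Bases of U(6,15) are all 6-element subsets of the 15-element ground set.
Number of bases = C(15,6).
C(15,6) = 5005.

5005


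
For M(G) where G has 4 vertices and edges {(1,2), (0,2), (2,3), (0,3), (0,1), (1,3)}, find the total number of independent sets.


An independent set in a graphic matroid is an acyclic edge subset.
G has 4 vertices and 6 edges.
Enumerate all 2^6 = 64 subsets, checking for acyclicity.
Total independent sets = 38.

38


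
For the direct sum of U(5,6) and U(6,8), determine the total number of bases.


Bases of a direct sum M1 + M2: |B| = |B(M1)| * |B(M2)|.
|B(U(5,6))| = C(6,5) = 6.
|B(U(6,8))| = C(8,6) = 28.
Total bases = 6 * 28 = 168.

168


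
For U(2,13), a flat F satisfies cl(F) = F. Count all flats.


Flats of U(2,13): every subset of size < 2 is a flat, plus E itself.
Count = (13 choose 0) + (13 choose 1) + 1
     = 1 + 13 + 1
     = 15.

15


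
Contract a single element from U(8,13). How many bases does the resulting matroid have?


Contracting e from U(8,13) gives U(7,12).
Bases of U(7,12) = (12 choose 7) = 792.

792


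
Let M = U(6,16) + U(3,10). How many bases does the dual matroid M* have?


(M1+M2)* = M1* + M2*.
M1* = U(10,16), bases: C(16,10) = 8008.
M2* = U(7,10), bases: C(10,7) = 120.
|B(M*)| = 8008 * 120 = 960960.

960960


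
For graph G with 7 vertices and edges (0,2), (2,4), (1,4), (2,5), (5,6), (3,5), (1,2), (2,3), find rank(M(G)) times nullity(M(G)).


r(M) = |V| - c = 7 - 1 = 6.
nullity = |E| - r(M) = 8 - 6 = 2.
Product = 6 * 2 = 12.

12


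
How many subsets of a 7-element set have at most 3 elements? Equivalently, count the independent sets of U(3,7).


Independent sets of U(3,7) are all subsets of size <= 3.
Count = (7 choose 0) + (7 choose 1) + (7 choose 2) + (7 choose 3)
     = 1 + 7 + 21 + 35
     = 64.

64


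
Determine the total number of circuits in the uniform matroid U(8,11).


In U(8,11), circuits are the (9)-element subsets.
Any set of 9 elements is dependent, and removing any one element gives
an independent set of size 8, so it is a minimal dependent set.
Number of circuits = (11 choose 9) = 55.

55


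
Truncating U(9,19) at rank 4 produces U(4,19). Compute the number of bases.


Truncating U(9,19) to rank 4 gives U(4,19).
Bases of U(4,19) are all 4-element subsets of 19 elements.
Number of bases = C(19,4) = (19 * 18 * 17 * 16) / (1 * 2 * 3 * 4) = 3876.

3876


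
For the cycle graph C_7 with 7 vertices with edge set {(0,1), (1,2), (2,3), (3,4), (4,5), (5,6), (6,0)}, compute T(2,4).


T(C_7; x,y) = x + x^2 + ... + x^(6) + y.
T(2,4) = 2^1 + 2^2 + 2^3 + 2^4 + 2^5 + 2^6 + 4
= 2 + 4 + 8 + 16 + 32 + 64 + 4
= 130.

130


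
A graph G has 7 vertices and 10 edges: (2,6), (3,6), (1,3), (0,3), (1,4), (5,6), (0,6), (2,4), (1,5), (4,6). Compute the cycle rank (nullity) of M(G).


Cycle rank (nullity) = |E| - r(M) = |E| - (|V| - c).
|E| = 10, |V| = 7, c = 1.
Nullity = 10 - (7 - 1) = 10 - 6 = 4.

4


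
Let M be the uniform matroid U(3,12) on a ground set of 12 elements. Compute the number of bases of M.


Bases of U(3,12) are all 3-element subsets of the 12-element ground set.
Number of bases = C(12,3).
C(12,3) = 12! / (3! * 9!) = 220.

220


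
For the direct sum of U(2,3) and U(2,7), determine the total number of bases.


Bases of a direct sum M1 + M2: |B| = |B(M1)| * |B(M2)|.
|B(U(2,3))| = C(3,2) = 3.
|B(U(2,7))| = C(7,2) = 21.
Total bases = 3 * 21 = 63.

63


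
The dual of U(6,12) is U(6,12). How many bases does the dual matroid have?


The dual of U(r,n) is U(n-r, n) = U(6,12).
Bases of U(6,12) are all (6)-element subsets.
|B(M*)| = (12 choose 6) = 924.

924


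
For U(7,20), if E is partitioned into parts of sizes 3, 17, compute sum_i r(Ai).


r(Ai) = min(|Ai|, 7) for each part.
Sum = min(3,7) + min(17,7)
    = 3 + 7
    = 10.

10


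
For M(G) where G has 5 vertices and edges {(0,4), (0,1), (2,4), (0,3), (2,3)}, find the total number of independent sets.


An independent set in a graphic matroid is an acyclic edge subset.
G has 5 vertices and 5 edges.
Enumerate all 2^5 = 32 subsets, checking for acyclicity.
Total independent sets = 30.

30


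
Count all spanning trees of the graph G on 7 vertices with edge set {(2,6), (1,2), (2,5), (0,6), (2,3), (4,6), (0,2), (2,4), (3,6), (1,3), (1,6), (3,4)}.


By Kirchhoff's matrix tree theorem, the number of spanning trees equals
the determinant of any cofactor of the Laplacian matrix L.
G has 7 vertices and 12 edges.
Computing the (6 x 6) cofactor determinant gives 180.

180


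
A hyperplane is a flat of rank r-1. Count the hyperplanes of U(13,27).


Hyperplanes of U(13,27) are flats of rank 12.
In a uniform matroid, these are exactly the (12)-element subsets.
Count = (27 choose 12) = 17383860.

17383860


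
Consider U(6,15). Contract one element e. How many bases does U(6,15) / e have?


Contracting e from U(6,15) gives U(5,14).
Bases of U(5,14) = C(14,5) = 14! / (5! * 9!) = 2002.

2002


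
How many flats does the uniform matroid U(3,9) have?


Flats of U(3,9): every subset of size < 3 is a flat, plus E itself.
Count = C(9,0) + C(9,1) + C(9,2) + 1
     = 1 + 9 + 36 + 1
     = 47.

47


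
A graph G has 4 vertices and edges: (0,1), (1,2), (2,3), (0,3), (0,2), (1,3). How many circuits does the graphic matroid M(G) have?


A circuit in a graphic matroid = edge set of a simple cycle.
G has 4 vertices and 6 edges.
Enumerating all minimal edge subsets forming cycles...
Total circuits found: 7.

7


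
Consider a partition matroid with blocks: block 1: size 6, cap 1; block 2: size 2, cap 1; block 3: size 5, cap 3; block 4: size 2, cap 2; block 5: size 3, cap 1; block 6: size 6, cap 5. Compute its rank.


Rank of a partition matroid = sum of min(|Si|, ci) for each block.
= min(6,1) + min(2,1) + min(5,3) + min(2,2) + min(3,1) + min(6,5)
= 1 + 1 + 3 + 2 + 1 + 5
= 13.

13


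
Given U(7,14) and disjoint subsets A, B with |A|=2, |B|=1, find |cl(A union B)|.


|A union B| = 2 + 1 = 3 (disjoint).
In U(7,14), cl(S) = S if |S| < 7, else cl(S) = E.
Since 3 < 7, cl(A union B) = A union B.
|cl(A union B)| = 3.

3


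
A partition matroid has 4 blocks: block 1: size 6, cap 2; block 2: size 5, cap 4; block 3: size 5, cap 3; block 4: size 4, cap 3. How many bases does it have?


A basis picks exactly ci elements from block i.
Number of bases = product of C(|Si|, ci).
= C(6,2) * C(5,4) * C(5,3) * C(4,3)
= 15 * 5 * 10 * 4
= 3000.

3000


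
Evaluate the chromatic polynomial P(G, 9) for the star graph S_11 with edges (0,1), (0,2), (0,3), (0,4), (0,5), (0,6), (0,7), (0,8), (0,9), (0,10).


P(tree, k) = k * (k-1)^(10) for any tree on 11 vertices.
P(9) = 9 * 8^10 = 9 * 1073741824 = 9663676416.

9663676416


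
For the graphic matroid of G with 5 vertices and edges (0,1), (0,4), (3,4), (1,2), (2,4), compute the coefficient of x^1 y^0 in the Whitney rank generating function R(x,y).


R(x,y) = sum over A in 2^E of x^(r(E)-r(A)) * y^(|A|-r(A)).
G has 5 vertices, 5 edges. r(E) = 4.
Enumerate all 2^5 = 32 subsets.
Count subsets with r(E)-r(A)=1 and |A|-r(A)=0: 10.

10


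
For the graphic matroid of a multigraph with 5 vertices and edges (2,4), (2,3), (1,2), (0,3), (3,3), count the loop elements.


In a graphic matroid, a loop is a self-loop edge (u,u) with rank 0.
Examining all 5 edges for self-loops...
Self-loops found: (3,3)
Number of loops = 1.

1


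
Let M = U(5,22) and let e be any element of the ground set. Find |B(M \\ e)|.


Deleting e from U(5,22) gives U(5,21) since n > r.
Bases of U(5,21) = (21 choose 5) = 20349.

20349


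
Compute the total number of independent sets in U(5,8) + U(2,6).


For a direct sum, |I(M1+M2)| = |I(M1)| * |I(M2)|.
|I(U(5,8))| = sum C(8,k) for k=0..5 = 219.
|I(U(2,6))| = sum C(6,k) for k=0..2 = 22.
Total = 219 * 22 = 4818.

4818


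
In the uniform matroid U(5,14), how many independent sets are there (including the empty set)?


Independent sets of U(5,14) are all subsets of size <= 5.
Count = (14 choose 0) + (14 choose 1) + (14 choose 2) + (14 choose 3) + (14 choose 4) + (14 choose 5)
     = 1 + 14 + 91 + 364 + 1001 + 2002
     = 3473.

3473


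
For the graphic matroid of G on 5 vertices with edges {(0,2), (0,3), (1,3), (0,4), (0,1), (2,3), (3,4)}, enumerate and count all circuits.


A circuit in a graphic matroid = edge set of a simple cycle.
G has 5 vertices and 7 edges.
Enumerating all minimal edge subsets forming cycles...
Total circuits found: 6.

6


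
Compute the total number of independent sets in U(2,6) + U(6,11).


For a direct sum, |I(M1+M2)| = |I(M1)| * |I(M2)|.
|I(U(2,6))| = sum C(6,k) for k=0..2 = 22.
|I(U(6,11))| = sum C(11,k) for k=0..6 = 1486.
Total = 22 * 1486 = 32692.

32692


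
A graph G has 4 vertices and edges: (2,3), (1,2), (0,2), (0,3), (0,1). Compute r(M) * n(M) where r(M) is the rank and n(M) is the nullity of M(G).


r(M) = |V| - c = 4 - 1 = 3.
nullity = |E| - r(M) = 5 - 3 = 2.
Product = 3 * 2 = 6.

6


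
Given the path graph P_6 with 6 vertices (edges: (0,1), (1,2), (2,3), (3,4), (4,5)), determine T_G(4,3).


A path on 6 vertices is a tree with 5 edges.
T(x,y) = x^(5) for any tree.
T(4,3) = 4^5 = 1024.

1024


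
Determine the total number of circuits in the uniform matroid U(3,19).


In U(3,19), circuits are the (4)-element subsets.
Any set of 4 elements is dependent, and removing any one element gives
an independent set of size 3, so it is a minimal dependent set.
Number of circuits = (19 choose 4) = 3876.

3876


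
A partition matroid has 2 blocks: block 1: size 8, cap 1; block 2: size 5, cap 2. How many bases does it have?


A basis picks exactly ci elements from block i.
Number of bases = product of C(|Si|, ci).
= C(8,1) * C(5,2)
= 8 * 10
= 80.

80


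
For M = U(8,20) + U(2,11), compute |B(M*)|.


(M1+M2)* = M1* + M2*.
M1* = U(12,20), bases: C(20,12) = 125970.
M2* = U(9,11), bases: C(11,9) = 55.
|B(M*)| = 125970 * 55 = 6928350.

6928350


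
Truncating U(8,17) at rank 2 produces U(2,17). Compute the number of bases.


Truncating U(8,17) to rank 2 gives U(2,17).
Bases of U(2,17) are all 2-element subsets of 17 elements.
Number of bases = C(17,2) = (17 * 16) / (1 * 2) = 136.

136


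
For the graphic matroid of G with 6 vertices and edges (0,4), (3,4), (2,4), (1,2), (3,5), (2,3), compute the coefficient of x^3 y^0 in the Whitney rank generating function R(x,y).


R(x,y) = sum over A in 2^E of x^(r(E)-r(A)) * y^(|A|-r(A)).
G has 6 vertices, 6 edges. r(E) = 5.
Enumerate all 2^6 = 64 subsets.
Count subsets with r(E)-r(A)=3 and |A|-r(A)=0: 15.

15


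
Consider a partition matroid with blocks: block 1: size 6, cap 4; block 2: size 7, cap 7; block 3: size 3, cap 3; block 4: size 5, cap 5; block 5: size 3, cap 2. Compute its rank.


Rank of a partition matroid = sum of min(|Si|, ci) for each block.
= min(6,4) + min(7,7) + min(3,3) + min(5,5) + min(3,2)
= 4 + 7 + 3 + 5 + 2
= 21.

21


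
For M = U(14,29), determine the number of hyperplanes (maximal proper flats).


Hyperplanes of U(14,29) are flats of rank 13.
In a uniform matroid, these are exactly the (13)-element subsets.
Count = C(29,13) = 67863915.

67863915


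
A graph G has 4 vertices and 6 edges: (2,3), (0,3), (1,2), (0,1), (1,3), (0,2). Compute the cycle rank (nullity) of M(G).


Cycle rank (nullity) = |E| - r(M) = |E| - (|V| - c).
|E| = 6, |V| = 4, c = 1.
Nullity = 6 - (4 - 1) = 6 - 3 = 3.

3


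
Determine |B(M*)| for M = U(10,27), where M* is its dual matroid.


The dual of U(r,n) is U(n-r, n) = U(17,27).
Bases of U(17,27) are all (17)-element subsets.
|B(M*)| = C(27,17) = 27! / (17! * 10!) = 8436285.

8436285


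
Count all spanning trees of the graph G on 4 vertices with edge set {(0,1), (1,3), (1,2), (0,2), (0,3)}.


By Kirchhoff's matrix tree theorem, the number of spanning trees equals
the determinant of any cofactor of the Laplacian matrix L.
G has 4 vertices and 5 edges.
Computing the (3 x 3) cofactor determinant gives 8.

8


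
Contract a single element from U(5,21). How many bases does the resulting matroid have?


Contracting e from U(5,21) gives U(4,20).
Bases of U(4,20) = (20 choose 4) = 4845.

4845


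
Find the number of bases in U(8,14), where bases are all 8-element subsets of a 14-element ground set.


Bases of U(8,14) are all 8-element subsets of the 14-element ground set.
Number of bases = C(14,8).
C(14,8) = 14! / (8! * 6!) = 3003.

3003


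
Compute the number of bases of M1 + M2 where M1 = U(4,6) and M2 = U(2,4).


Bases of a direct sum M1 + M2: |B| = |B(M1)| * |B(M2)|.
|B(U(4,6))| = C(6,4) = 15.
|B(U(2,4))| = C(4,2) = 6.
Total bases = 15 * 6 = 90.

90


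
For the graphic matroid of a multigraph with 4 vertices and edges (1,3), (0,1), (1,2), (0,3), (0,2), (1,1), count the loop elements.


In a graphic matroid, a loop is a self-loop edge (u,u) with rank 0.
Examining all 6 edges for self-loops...
Self-loops found: (1,1)
Number of loops = 1.

1


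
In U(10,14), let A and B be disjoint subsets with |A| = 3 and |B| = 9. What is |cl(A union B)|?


|A union B| = 3 + 9 = 12 (disjoint).
In U(10,14), cl(S) = S if |S| < 10, else cl(S) = E.
Since 12 >= 10, cl(A union B) = E.
|cl(A union B)| = 14.

14


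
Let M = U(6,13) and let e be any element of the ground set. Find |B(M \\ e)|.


Deleting e from U(6,13) gives U(6,12) since n > r.
Bases of U(6,12) = C(12,6) = 12! / (6! * 6!) = 924.

924


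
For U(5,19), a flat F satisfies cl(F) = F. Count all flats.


Flats of U(5,19): every subset of size < 5 is a flat, plus E itself.
Count = (19 choose 0) + (19 choose 1) + (19 choose 2) + (19 choose 3) + (19 choose 4) + 1
     = 1 + 19 + 171 + 969 + 3876 + 1
     = 5037.

5037


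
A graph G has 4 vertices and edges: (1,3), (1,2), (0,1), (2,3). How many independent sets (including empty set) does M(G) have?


An independent set in a graphic matroid is an acyclic edge subset.
G has 4 vertices and 4 edges.
Enumerate all 2^4 = 16 subsets, checking for acyclicity.
Total independent sets = 14.

14


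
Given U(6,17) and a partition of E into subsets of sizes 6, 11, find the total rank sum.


r(Ai) = min(|Ai|, 6) for each part.
Sum = min(6,6) + min(11,6)
    = 6 + 6
    = 12.

12


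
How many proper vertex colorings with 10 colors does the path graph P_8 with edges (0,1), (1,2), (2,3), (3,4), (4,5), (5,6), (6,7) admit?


P(P_8, k) = k * (k-1)^(7).
P(10) = 10 * 9^7 = 10 * 4782969 = 47829690.

47829690


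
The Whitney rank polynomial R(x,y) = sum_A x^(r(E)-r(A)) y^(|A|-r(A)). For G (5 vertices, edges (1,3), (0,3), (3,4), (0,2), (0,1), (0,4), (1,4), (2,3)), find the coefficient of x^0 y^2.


R(x,y) = sum over A in 2^E of x^(r(E)-r(A)) * y^(|A|-r(A)).
G has 5 vertices, 8 edges. r(E) = 4.
Enumerate all 2^8 = 256 subsets.
Count subsets with r(E)-r(A)=0 and |A|-r(A)=2: 27.

27


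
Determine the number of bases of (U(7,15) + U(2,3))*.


(M1+M2)* = M1* + M2*.
M1* = U(8,15), bases: C(15,8) = 6435.
M2* = U(1,3), bases: C(3,1) = 3.
|B(M*)| = 6435 * 3 = 19305.

19305


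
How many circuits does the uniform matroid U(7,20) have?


In U(7,20), circuits are the (8)-element subsets.
Any set of 8 elements is dependent, and removing any one element gives
an independent set of size 7, so it is a minimal dependent set.
Number of circuits = (20 choose 8) = 125970.

125970


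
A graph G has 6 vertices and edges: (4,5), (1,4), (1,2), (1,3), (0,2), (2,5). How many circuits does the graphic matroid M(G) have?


A circuit in a graphic matroid = edge set of a simple cycle.
G has 6 vertices and 6 edges.
Enumerating all minimal edge subsets forming cycles...
Total circuits found: 1.

1


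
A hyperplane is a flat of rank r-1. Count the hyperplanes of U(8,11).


Hyperplanes of U(8,11) are flats of rank 7.
In a uniform matroid, these are exactly the (7)-element subsets.
Count = (11 choose 7) = 330.

330


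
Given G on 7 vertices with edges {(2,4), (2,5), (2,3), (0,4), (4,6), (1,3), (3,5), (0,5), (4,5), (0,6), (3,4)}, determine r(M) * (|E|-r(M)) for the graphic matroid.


r(M) = |V| - c = 7 - 1 = 6.
nullity = |E| - r(M) = 11 - 6 = 5.
Product = 6 * 5 = 30.

30


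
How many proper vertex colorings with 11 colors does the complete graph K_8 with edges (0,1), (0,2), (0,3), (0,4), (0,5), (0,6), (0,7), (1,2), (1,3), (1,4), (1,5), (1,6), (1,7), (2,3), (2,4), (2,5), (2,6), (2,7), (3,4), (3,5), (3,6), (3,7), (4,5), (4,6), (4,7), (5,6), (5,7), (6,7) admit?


P(K_8, k) = k(k-1)(k-2)...(k-7).
P(11) = (11) * (10) * (9) * (8) * (7) * (6) * (5) * (4) = 6652800.

6652800


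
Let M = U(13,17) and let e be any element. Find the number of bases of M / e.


Contracting e from U(13,17) gives U(12,16).
Bases of U(12,16) = C(16,12) = 1820.

1820


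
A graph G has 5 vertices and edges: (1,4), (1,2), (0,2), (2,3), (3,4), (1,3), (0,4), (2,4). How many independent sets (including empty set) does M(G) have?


An independent set in a graphic matroid is an acyclic edge subset.
G has 5 vertices and 8 edges.
Enumerate all 2^8 = 256 subsets, checking for acyclicity.
Total independent sets = 128.

128


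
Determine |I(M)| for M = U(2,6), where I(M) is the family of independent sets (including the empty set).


Independent sets of U(2,6) are all subsets of size <= 2.
Count = C(6,0) + C(6,1) + C(6,2)
     = 1 + 6 + 15
     = 22.

22


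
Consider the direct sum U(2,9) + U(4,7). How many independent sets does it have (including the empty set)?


For a direct sum, |I(M1+M2)| = |I(M1)| * |I(M2)|.
|I(U(2,9))| = sum C(9,k) for k=0..2 = 46.
|I(U(4,7))| = sum C(7,k) for k=0..4 = 99.
Total = 46 * 99 = 4554.

4554


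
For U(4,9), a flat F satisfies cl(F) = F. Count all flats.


Flats of U(4,9): every subset of size < 4 is a flat, plus E itself.
Count = (9 choose 0) + (9 choose 1) + (9 choose 2) + (9 choose 3) + 1
     = 1 + 9 + 36 + 84 + 1
     = 131.

131


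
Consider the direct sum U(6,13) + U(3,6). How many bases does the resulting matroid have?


Bases of a direct sum M1 + M2: |B| = |B(M1)| * |B(M2)|.
|B(U(6,13))| = C(13,6) = 1716.
|B(U(3,6))| = C(6,3) = 20.
Total bases = 1716 * 20 = 34320.

34320


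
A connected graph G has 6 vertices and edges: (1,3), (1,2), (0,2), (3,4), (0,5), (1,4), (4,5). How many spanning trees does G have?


By Kirchhoff's matrix tree theorem, the number of spanning trees equals
the determinant of any cofactor of the Laplacian matrix L.
G has 6 vertices and 7 edges.
Computing the (5 x 5) cofactor determinant gives 14.

14


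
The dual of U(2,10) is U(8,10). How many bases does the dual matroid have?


The dual of U(r,n) is U(n-r, n) = U(8,10).
Bases of U(8,10) are all (8)-element subsets.
|B(M*)| = C(10,8) = 10! / (8! * 2!) = 45.

45


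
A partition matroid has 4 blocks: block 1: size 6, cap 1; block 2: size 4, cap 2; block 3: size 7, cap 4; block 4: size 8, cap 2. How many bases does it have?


A basis picks exactly ci elements from block i.
Number of bases = product of C(|Si|, ci).
= C(6,1) * C(4,2) * C(7,4) * C(8,2)
= 6 * 6 * 35 * 28
= 35280.

35280


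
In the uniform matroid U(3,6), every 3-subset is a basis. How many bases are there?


Bases of U(3,6) are all 3-element subsets of the 6-element ground set.
Number of bases = C(6,3).
C(6,3) = (6 * 5 * 4) / (1 * 2 * 3) = 20.

20


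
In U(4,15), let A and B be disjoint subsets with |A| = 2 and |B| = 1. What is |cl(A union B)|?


|A union B| = 2 + 1 = 3 (disjoint).
In U(4,15), cl(S) = S if |S| < 4, else cl(S) = E.
Since 3 < 4, cl(A union B) = A union B.
|cl(A union B)| = 3.

3


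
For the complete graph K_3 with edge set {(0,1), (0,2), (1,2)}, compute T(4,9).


T(K_3; x,y) = x^2 + x + y.
T(4,9) = 16 + 4 + 9 = 29.

29


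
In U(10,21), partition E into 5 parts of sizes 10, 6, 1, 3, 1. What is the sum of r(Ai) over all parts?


r(Ai) = min(|Ai|, 10) for each part.
Sum = min(10,10) + min(6,10) + min(1,10) + min(3,10) + min(1,10)
    = 10 + 6 + 1 + 3 + 1
    = 21.

21


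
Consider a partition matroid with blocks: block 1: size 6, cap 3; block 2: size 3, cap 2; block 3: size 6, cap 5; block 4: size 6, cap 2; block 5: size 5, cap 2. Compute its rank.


Rank of a partition matroid = sum of min(|Si|, ci) for each block.
= min(6,3) + min(3,2) + min(6,5) + min(6,2) + min(5,2)
= 3 + 2 + 5 + 2 + 2
= 14.

14


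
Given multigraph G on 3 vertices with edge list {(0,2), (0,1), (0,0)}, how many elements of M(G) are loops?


In a graphic matroid, a loop is a self-loop edge (u,u) with rank 0.
Examining all 3 edges for self-loops...
Self-loops found: (0,0)
Number of loops = 1.

1


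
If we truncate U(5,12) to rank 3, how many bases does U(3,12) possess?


Truncating U(5,12) to rank 3 gives U(3,12).
Bases of U(3,12) are all 3-element subsets of 12 elements.
Number of bases = (12 choose 3) = 220.

220


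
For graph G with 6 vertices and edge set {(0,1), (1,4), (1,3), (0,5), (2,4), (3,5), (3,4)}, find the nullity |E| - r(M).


Cycle rank (nullity) = |E| - r(M) = |E| - (|V| - c).
|E| = 7, |V| = 6, c = 1.
Nullity = 7 - (6 - 1) = 7 - 5 = 2.

2


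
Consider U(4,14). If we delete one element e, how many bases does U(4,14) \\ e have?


Deleting e from U(4,14) gives U(4,13) since n > r.
Bases of U(4,13) = C(13,4) = 13! / (4! * 9!) = 715.

715


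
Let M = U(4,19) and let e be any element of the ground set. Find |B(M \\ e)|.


Deleting e from U(4,19) gives U(4,18) since n > r.
Bases of U(4,18) = C(18,4) = (18 * 17 * 16 * 15) / (1 * 2 * 3 * 4) = 3060.

3060


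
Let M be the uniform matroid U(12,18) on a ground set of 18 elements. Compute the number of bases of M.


Bases of U(12,18) are all 12-element subsets of the 18-element ground set.
Number of bases = C(18,12).
C(18,12) = 18! / (12! * 6!) = 18564.

18564


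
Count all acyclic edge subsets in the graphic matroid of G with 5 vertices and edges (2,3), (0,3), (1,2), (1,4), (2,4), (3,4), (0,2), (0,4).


An independent set in a graphic matroid is an acyclic edge subset.
G has 5 vertices and 8 edges.
Enumerate all 2^8 = 256 subsets, checking for acyclicity.
Total independent sets = 128.

128


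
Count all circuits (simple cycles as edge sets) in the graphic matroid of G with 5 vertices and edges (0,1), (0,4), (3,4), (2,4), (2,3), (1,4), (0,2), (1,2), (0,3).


A circuit in a graphic matroid = edge set of a simple cycle.
G has 5 vertices and 9 edges.
Enumerating all minimal edge subsets forming cycles...
Total circuits found: 22.

22


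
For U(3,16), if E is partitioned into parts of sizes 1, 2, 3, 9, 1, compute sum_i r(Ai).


r(Ai) = min(|Ai|, 3) for each part.
Sum = min(1,3) + min(2,3) + min(3,3) + min(9,3) + min(1,3)
    = 1 + 2 + 3 + 3 + 1
    = 10.

10


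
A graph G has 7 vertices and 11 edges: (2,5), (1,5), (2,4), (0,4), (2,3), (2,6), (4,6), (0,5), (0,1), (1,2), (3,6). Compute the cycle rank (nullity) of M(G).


Cycle rank (nullity) = |E| - r(M) = |E| - (|V| - c).
|E| = 11, |V| = 7, c = 1.
Nullity = 11 - (7 - 1) = 11 - 6 = 5.

5


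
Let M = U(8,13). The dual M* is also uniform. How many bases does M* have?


The dual of U(r,n) is U(n-r, n) = U(5,13).
Bases of U(5,13) are all (5)-element subsets.
|B(M*)| = C(13,5) = 1287.

1287


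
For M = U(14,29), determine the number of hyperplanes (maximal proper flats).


Hyperplanes of U(14,29) are flats of rank 13.
In a uniform matroid, these are exactly the (13)-element subsets.
Count = (29 choose 13) = 67863915.

67863915


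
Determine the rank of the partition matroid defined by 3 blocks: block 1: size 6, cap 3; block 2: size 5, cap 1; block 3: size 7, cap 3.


Rank of a partition matroid = sum of min(|Si|, ci) for each block.
= min(6,3) + min(5,1) + min(7,3)
= 3 + 1 + 3
= 7.

7


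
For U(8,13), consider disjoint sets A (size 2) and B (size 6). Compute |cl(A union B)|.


|A union B| = 2 + 6 = 8 (disjoint).
In U(8,13), cl(S) = S if |S| < 8, else cl(S) = E.
Since 8 >= 8, cl(A union B) = E.
|cl(A union B)| = 13.

13


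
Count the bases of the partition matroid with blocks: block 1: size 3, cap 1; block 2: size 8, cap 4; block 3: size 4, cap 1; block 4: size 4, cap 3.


A basis picks exactly ci elements from block i.
Number of bases = product of C(|Si|, ci).
= C(3,1) * C(8,4) * C(4,1) * C(4,3)
= 3 * 70 * 4 * 4
= 3360.

3360


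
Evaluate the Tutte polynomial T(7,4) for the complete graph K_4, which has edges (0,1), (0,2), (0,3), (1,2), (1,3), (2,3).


T(K_4; x,y) = x^3 + 3x^2 + 4xy + 2x + y^3 + 3y^2 + 2y.
Substituting x=7, y=4:
= 343 + 147 + 112 + 14 + 64 + 48 + 8
= 736.

736


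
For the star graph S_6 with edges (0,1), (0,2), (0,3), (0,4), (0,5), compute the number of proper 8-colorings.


P(tree, k) = k * (k-1)^(5) for any tree on 6 vertices.
P(8) = 8 * 7^5 = 8 * 16807 = 134456.

134456


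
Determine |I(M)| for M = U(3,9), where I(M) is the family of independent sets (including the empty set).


Independent sets of U(3,9) are all subsets of size <= 3.
Count = (9 choose 0) + (9 choose 1) + (9 choose 2) + (9 choose 3)
     = 1 + 9 + 36 + 84
     = 130.

130


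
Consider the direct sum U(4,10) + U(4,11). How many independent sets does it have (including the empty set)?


For a direct sum, |I(M1+M2)| = |I(M1)| * |I(M2)|.
|I(U(4,10))| = sum C(10,k) for k=0..4 = 386.
|I(U(4,11))| = sum C(11,k) for k=0..4 = 562.
Total = 386 * 562 = 216932.

216932


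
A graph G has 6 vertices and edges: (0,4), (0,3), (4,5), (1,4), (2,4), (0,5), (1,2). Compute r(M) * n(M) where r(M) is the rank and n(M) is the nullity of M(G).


r(M) = |V| - c = 6 - 1 = 5.
nullity = |E| - r(M) = 7 - 5 = 2.
Product = 5 * 2 = 10.

10


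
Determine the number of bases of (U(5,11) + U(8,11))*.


(M1+M2)* = M1* + M2*.
M1* = U(6,11), bases: C(11,6) = 462.
M2* = U(3,11), bases: C(11,3) = 165.
|B(M*)| = 462 * 165 = 76230.

76230


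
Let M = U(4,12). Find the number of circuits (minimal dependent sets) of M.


In U(4,12), circuits are the (5)-element subsets.
Any set of 5 elements is dependent, and removing any one element gives
an independent set of size 4, so it is a minimal dependent set.
Number of circuits = (12 choose 5) = 792.

792


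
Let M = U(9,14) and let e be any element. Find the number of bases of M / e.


Contracting e from U(9,14) gives U(8,13).
Bases of U(8,13) = (13 choose 8) = 1287.

1287


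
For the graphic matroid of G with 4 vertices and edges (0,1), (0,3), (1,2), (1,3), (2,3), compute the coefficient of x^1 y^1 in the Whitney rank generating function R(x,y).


R(x,y) = sum over A in 2^E of x^(r(E)-r(A)) * y^(|A|-r(A)).
G has 4 vertices, 5 edges. r(E) = 3.
Enumerate all 2^5 = 32 subsets.
Count subsets with r(E)-r(A)=1 and |A|-r(A)=1: 2.

2


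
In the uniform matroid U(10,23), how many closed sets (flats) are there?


Flats of U(10,23): every subset of size < 10 is a flat, plus E itself.
Count = C(23,0) + C(23,1) + C(23,2) + C(23,3) + C(23,4) + C(23,5) + C(23,6) + C(23,7) + C(23,8) + C(23,9) + 1
     = 1 + 23 + 253 + 1771 + 8855 + 33649 + 100947 + 245157 + 490314 + 817190 + 1
     = 1698161.

1698161


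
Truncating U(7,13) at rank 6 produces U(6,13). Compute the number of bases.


Truncating U(7,13) to rank 6 gives U(6,13).
Bases of U(6,13) are all 6-element subsets of 13 elements.
Number of bases = C(13,6) = 1716.

1716


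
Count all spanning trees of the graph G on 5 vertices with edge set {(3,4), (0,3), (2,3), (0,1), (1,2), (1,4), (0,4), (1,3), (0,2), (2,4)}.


By Kirchhoff's matrix tree theorem, the number of spanning trees equals
the determinant of any cofactor of the Laplacian matrix L.
G has 5 vertices and 10 edges.
Computing the (4 x 4) cofactor determinant gives 125.

125


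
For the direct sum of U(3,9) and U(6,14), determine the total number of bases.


Bases of a direct sum M1 + M2: |B| = |B(M1)| * |B(M2)|.
|B(U(3,9))| = C(9,3) = 84.
|B(U(6,14))| = C(14,6) = 3003.
Total bases = 84 * 3003 = 252252.

252252


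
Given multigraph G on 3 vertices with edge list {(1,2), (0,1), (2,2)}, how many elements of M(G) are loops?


In a graphic matroid, a loop is a self-loop edge (u,u) with rank 0.
Examining all 3 edges for self-loops...
Self-loops found: (2,2)
Number of loops = 1.

1


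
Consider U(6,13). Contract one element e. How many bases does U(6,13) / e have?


Contracting e from U(6,13) gives U(5,12).
Bases of U(5,12) = C(12,5) = 792.

792


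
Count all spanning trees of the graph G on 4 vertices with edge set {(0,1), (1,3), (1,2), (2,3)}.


By Kirchhoff's matrix tree theorem, the number of spanning trees equals
the determinant of any cofactor of the Laplacian matrix L.
G has 4 vertices and 4 edges.
Computing the (3 x 3) cofactor determinant gives 3.

3


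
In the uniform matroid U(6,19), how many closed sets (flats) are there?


Flats of U(6,19): every subset of size < 6 is a flat, plus E itself.
Count = C(19,0) + C(19,1) + C(19,2) + C(19,3) + C(19,4) + C(19,5) + 1
     = 1 + 19 + 171 + 969 + 3876 + 11628 + 1
     = 16665.

16665


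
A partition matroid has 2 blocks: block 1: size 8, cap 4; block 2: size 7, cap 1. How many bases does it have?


A basis picks exactly ci elements from block i.
Number of bases = product of C(|Si|, ci).
= C(8,4) * C(7,1)
= 70 * 7
= 490.

490


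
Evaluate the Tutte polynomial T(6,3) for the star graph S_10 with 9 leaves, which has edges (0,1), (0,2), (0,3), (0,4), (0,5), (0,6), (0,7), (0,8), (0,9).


A star on 10 vertices is a tree with 9 edges.
T(x,y) = x^(9) for any tree.
T(6,3) = 6^9 = 10077696.

10077696


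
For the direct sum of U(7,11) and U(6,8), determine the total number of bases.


Bases of a direct sum M1 + M2: |B| = |B(M1)| * |B(M2)|.
|B(U(7,11))| = C(11,7) = 330.
|B(U(6,8))| = C(8,6) = 28.
Total bases = 330 * 28 = 9240.

9240


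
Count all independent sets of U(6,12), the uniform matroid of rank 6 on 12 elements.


Independent sets of U(6,12) are all subsets of size <= 6.
Count = (12 choose 0) + (12 choose 1) + (12 choose 2) + (12 choose 3) + (12 choose 4) + (12 choose 5) + (12 choose 6)
     = 1 + 12 + 66 + 220 + 495 + 792 + 924
     = 2510.

2510


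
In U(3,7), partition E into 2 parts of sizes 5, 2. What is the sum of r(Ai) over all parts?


r(Ai) = min(|Ai|, 3) for each part.
Sum = min(5,3) + min(2,3)
    = 3 + 2
    = 5.

5


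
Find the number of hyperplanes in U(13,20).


Hyperplanes of U(13,20) are flats of rank 12.
In a uniform matroid, these are exactly the (12)-element subsets.
Count = C(20,12) = 20! / (12! * 8!) = 125970.

125970


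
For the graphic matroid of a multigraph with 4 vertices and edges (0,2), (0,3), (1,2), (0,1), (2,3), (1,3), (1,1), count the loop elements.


In a graphic matroid, a loop is a self-loop edge (u,u) with rank 0.
Examining all 7 edges for self-loops...
Self-loops found: (1,1)
Number of loops = 1.

1


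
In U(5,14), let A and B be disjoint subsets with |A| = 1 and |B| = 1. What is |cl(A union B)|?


|A union B| = 1 + 1 = 2 (disjoint).
In U(5,14), cl(S) = S if |S| < 5, else cl(S) = E.
Since 2 < 5, cl(A union B) = A union B.
|cl(A union B)| = 2.

2


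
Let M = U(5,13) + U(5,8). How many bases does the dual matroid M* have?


(M1+M2)* = M1* + M2*.
M1* = U(8,13), bases: C(13,8) = 1287.
M2* = U(3,8), bases: C(8,3) = 56.
|B(M*)| = 1287 * 56 = 72072.

72072


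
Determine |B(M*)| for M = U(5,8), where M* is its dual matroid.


The dual of U(r,n) is U(n-r, n) = U(3,8).
Bases of U(3,8) are all (3)-element subsets.
|B(M*)| = C(8,3) = (8 * 7 * 6) / (1 * 2 * 3) = 56.

56


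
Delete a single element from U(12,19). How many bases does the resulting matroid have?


Deleting e from U(12,19) gives U(12,18) since n > r.
Bases of U(12,18) = C(18,12) = 18! / (12! * 6!) = 18564.

18564


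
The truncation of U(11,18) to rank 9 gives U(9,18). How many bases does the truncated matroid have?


Truncating U(11,18) to rank 9 gives U(9,18).
Bases of U(9,18) are all 9-element subsets of 18 elements.
Number of bases = C(18,9) = 48620.

48620


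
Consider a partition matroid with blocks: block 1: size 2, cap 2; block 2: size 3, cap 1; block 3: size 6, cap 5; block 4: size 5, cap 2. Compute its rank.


Rank of a partition matroid = sum of min(|Si|, ci) for each block.
= min(2,2) + min(3,1) + min(6,5) + min(5,2)
= 2 + 1 + 5 + 2
= 10.

10


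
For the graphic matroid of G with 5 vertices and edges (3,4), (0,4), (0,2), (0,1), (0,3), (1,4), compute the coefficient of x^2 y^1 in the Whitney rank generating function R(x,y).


R(x,y) = sum over A in 2^E of x^(r(E)-r(A)) * y^(|A|-r(A)).
G has 5 vertices, 6 edges. r(E) = 4.
Enumerate all 2^6 = 64 subsets.
Count subsets with r(E)-r(A)=2 and |A|-r(A)=1: 2.

2


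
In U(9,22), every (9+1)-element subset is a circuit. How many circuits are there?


In U(9,22), circuits are the (10)-element subsets.
Any set of 10 elements is dependent, and removing any one element gives
an independent set of size 9, so it is a minimal dependent set.
Number of circuits = C(22,10) = 22! / (10! * 12!) = 646646.

646646


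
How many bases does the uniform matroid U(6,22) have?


Bases of U(6,22) are all 6-element subsets of the 22-element ground set.
Number of bases = C(22,6).
C(22,6) = 22! / (6! * 16!) = 74613.

74613


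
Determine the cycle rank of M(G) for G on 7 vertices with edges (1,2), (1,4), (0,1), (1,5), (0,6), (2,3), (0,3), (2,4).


Cycle rank (nullity) = |E| - r(M) = |E| - (|V| - c).
|E| = 8, |V| = 7, c = 1.
Nullity = 8 - (7 - 1) = 8 - 6 = 2.

2


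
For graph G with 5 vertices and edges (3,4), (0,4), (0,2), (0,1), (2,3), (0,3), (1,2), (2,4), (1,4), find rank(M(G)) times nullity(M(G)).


r(M) = |V| - c = 5 - 1 = 4.
nullity = |E| - r(M) = 9 - 4 = 5.
Product = 4 * 5 = 20.

20


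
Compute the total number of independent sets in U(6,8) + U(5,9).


For a direct sum, |I(M1+M2)| = |I(M1)| * |I(M2)|.
|I(U(6,8))| = sum C(8,k) for k=0..6 = 247.
|I(U(5,9))| = sum C(9,k) for k=0..5 = 382.
Total = 247 * 382 = 94354.

94354


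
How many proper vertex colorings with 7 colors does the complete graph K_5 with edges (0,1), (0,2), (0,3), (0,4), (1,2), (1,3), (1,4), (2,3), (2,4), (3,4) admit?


P(K_5, k) = k(k-1)(k-2)...(k-4).
P(7) = (7) * (6) * (5) * (4) * (3) = 2520.

2520


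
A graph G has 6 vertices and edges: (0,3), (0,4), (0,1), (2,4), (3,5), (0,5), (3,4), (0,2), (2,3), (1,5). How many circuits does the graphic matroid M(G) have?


A circuit in a graphic matroid = edge set of a simple cycle.
G has 6 vertices and 10 edges.
Enumerating all minimal edge subsets forming cycles...
Total circuits found: 18.

18


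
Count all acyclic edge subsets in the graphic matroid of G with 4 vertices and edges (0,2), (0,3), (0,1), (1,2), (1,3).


An independent set in a graphic matroid is an acyclic edge subset.
G has 4 vertices and 5 edges.
Enumerate all 2^5 = 32 subsets, checking for acyclicity.
Total independent sets = 24.

24


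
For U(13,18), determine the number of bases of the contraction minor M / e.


Contracting e from U(13,18) gives U(12,17).
Bases of U(12,17) = C(17,12) = 17! / (12! * 5!) = 6188.

6188


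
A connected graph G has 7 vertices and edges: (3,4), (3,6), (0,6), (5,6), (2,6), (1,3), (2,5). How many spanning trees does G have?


By Kirchhoff's matrix tree theorem, the number of spanning trees equals
the determinant of any cofactor of the Laplacian matrix L.
G has 7 vertices and 7 edges.
Computing the (6 x 6) cofactor determinant gives 3.

3


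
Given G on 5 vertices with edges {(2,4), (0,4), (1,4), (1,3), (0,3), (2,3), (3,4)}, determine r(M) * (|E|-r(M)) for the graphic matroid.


r(M) = |V| - c = 5 - 1 = 4.
nullity = |E| - r(M) = 7 - 4 = 3.
Product = 4 * 3 = 12.

12


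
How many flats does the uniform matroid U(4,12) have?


Flats of U(4,12): every subset of size < 4 is a flat, plus E itself.
Count = C(12,0) + C(12,1) + C(12,2) + C(12,3) + 1
     = 1 + 12 + 66 + 220 + 1
     = 300.

300


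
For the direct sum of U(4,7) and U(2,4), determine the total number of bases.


Bases of a direct sum M1 + M2: |B| = |B(M1)| * |B(M2)|.
|B(U(4,7))| = C(7,4) = 35.
|B(U(2,4))| = C(4,2) = 6.
Total bases = 35 * 6 = 210.

210


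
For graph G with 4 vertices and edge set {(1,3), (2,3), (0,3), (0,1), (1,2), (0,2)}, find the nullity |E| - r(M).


Cycle rank (nullity) = |E| - r(M) = |E| - (|V| - c).
|E| = 6, |V| = 4, c = 1.
Nullity = 6 - (4 - 1) = 6 - 3 = 3.

3


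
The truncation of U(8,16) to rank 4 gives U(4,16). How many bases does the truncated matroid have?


Truncating U(8,16) to rank 4 gives U(4,16).
Bases of U(4,16) are all 4-element subsets of 16 elements.
Number of bases = (16 choose 4) = 1820.

1820


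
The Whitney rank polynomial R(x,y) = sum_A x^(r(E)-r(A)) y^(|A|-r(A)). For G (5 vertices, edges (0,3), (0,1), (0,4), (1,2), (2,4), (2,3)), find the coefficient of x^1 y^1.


R(x,y) = sum over A in 2^E of x^(r(E)-r(A)) * y^(|A|-r(A)).
G has 5 vertices, 6 edges. r(E) = 4.
Enumerate all 2^6 = 64 subsets.
Count subsets with r(E)-r(A)=1 and |A|-r(A)=1: 3.

3


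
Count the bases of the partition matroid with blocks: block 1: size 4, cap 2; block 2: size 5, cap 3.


A basis picks exactly ci elements from block i.
Number of bases = product of C(|Si|, ci).
= C(4,2) * C(5,3)
= 6 * 10
= 60.

60


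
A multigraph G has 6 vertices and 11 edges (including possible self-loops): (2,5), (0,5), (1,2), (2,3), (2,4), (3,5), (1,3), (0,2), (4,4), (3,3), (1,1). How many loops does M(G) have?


In a graphic matroid, a loop is a self-loop edge (u,u) with rank 0.
Examining all 11 edges for self-loops...
Self-loops found: (4,4), (3,3), (1,1)
Number of loops = 3.

3


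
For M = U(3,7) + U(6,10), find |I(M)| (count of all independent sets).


For a direct sum, |I(M1+M2)| = |I(M1)| * |I(M2)|.
|I(U(3,7))| = sum C(7,k) for k=0..3 = 64.
|I(U(6,10))| = sum C(10,k) for k=0..6 = 848.
Total = 64 * 848 = 54272.

54272


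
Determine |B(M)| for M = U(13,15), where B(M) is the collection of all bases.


Bases of U(13,15) are all 13-element subsets of the 15-element ground set.
Number of bases = C(15,13).
C(15,13) = 105.

105


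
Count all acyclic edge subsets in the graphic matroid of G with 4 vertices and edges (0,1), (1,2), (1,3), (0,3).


An independent set in a graphic matroid is an acyclic edge subset.
G has 4 vertices and 4 edges.
Enumerate all 2^4 = 16 subsets, checking for acyclicity.
Total independent sets = 14.

14


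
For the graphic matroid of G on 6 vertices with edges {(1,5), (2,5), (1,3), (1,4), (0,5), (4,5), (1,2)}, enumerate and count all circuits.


A circuit in a graphic matroid = edge set of a simple cycle.
G has 6 vertices and 7 edges.
Enumerating all minimal edge subsets forming cycles...
Total circuits found: 3.

3


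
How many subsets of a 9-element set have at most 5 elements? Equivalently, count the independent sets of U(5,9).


Independent sets of U(5,9) are all subsets of size <= 5.
Count = C(9,0) + C(9,1) + C(9,2) + C(9,3) + C(9,4) + C(9,5)
     = 1 + 9 + 36 + 84 + 126 + 126
     = 382.

382


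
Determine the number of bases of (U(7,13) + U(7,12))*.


(M1+M2)* = M1* + M2*.
M1* = U(6,13), bases: C(13,6) = 1716.
M2* = U(5,12), bases: C(12,5) = 792.
|B(M*)| = 1716 * 792 = 1359072.

1359072


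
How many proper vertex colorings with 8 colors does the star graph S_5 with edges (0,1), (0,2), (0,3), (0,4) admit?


P(tree, k) = k * (k-1)^(4) for any tree on 5 vertices.
P(8) = 8 * 7^4 = 8 * 2401 = 19208.

19208
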